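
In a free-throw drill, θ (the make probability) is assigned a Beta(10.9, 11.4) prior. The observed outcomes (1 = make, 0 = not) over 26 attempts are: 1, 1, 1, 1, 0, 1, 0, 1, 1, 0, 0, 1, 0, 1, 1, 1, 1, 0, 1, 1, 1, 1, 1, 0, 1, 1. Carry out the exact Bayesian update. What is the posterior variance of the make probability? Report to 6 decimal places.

The Beta prior is conjugate to a Binomial/Bernoulli likelihood; the update adds successes to α and failures to β.
Posterior: Beta(α+k, β+n−k) = Beta(10.9+19, 11.4+7) = Beta(29.9, 18.4).
Var = αβ/((α+β)²(α+β+1)) = 29.9·18.4/(48.3²·49.3) = 0.004784.

0.004784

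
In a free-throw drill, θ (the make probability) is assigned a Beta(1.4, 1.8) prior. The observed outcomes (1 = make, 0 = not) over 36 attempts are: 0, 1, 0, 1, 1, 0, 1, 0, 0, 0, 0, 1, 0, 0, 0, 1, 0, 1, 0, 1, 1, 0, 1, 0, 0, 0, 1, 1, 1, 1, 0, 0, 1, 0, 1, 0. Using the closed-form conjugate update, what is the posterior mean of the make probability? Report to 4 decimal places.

The Beta prior is conjugate to a Binomial/Bernoulli likelihood; the update adds successes to α and failures to β.
Posterior: Beta(α+k, β+n−k) = Beta(1.4+16, 1.8+20) = Beta(17.4, 21.8).
Posterior mean = α/(α+β) = 17.4/39.2 = 0.4439.

0.4439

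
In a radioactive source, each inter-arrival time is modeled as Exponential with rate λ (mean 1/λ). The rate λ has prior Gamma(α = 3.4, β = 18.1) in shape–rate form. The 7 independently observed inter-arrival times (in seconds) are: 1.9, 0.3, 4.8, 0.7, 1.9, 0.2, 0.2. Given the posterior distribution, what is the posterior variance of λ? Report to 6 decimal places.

With a Gamma(shape α, rate β) prior on the exponential rate λ, the posterior after n observations with total T = Σxᵢ is Gamma(α+n, β+T).
Sum of observations T = 10.0 seconds; n = 7.
Posterior: Gamma(3.4+7, 18.1+10.0) = Gamma(10.4, 28.1).
Var = α/β² = 0.013171.

0.013171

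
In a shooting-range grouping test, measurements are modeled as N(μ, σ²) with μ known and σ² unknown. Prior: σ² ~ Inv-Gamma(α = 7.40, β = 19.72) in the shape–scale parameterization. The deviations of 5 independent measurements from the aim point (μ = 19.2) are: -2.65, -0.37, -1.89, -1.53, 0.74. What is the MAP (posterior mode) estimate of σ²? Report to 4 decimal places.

2.4339

With known mean μ and an Inverse-Gamma(α, β) prior on σ², the Normal likelihood is conjugate: posterior is Inv-Gamma(α + n/2, β + Σ(xᵢ−μ)²/2).
Σ(xᵢ−μ)² = (-2.65)² + (-0.37)² + (-1.89)² + (-1.53)² + (0.74)² = 13.6200.
Posterior: Inv-Gamma(7.40 + 5/2, 19.72 + 13.6200/2) = Inv-Gamma(9.90, 26.53000).
Mode = β/(α+1) = 26.53000/10.90 = 2.4339.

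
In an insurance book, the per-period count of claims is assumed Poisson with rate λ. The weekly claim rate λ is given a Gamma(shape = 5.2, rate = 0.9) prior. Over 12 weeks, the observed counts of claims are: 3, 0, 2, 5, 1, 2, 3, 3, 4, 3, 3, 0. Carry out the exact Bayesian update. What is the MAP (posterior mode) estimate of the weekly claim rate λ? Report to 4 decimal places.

2.5736

With a Gamma(shape α, rate β) prior, the Poisson likelihood is conjugate: the posterior is Gamma(α + ΣXᵢ, β + n).
Sum of counts S = 29 over n = 12 weeks.
Posterior: Gamma(α+S, β+n) = Gamma(5.2+29, 0.9+12) = Gamma(34.2, 12.9).
Mode of Gamma(α,β) for α≥1 is (α−1)/β = 33.2/12.9 = 2.5736.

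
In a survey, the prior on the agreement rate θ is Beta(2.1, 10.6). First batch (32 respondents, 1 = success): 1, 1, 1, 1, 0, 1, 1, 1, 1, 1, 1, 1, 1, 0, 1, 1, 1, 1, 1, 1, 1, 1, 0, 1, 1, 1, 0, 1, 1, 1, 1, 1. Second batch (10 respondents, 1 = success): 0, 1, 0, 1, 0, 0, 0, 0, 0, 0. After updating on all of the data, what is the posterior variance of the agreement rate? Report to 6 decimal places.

0.004353

The Beta prior is conjugate to a Binomial/Bernoulli likelihood; the update adds successes to α and failures to β.
After batch 1: Beta(2.1+28, 10.6+4) = Beta(30.1, 14.6).
After batch 2: Beta(30.1+2, 14.6+8) = Beta(32.1, 22.6).
Var = αβ/((α+β)²(α+β+1)) = 32.1·22.6/(54.7²·55.7) = 0.004353.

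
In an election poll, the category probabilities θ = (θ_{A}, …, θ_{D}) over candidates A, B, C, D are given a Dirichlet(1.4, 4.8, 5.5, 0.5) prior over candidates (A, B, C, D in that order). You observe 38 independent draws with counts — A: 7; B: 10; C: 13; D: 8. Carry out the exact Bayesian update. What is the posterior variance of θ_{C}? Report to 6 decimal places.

0.004545

The Dirichlet prior is conjugate to the Multinomial likelihood: each posterior αⱼ = prior αⱼ + observed count nⱼ.
Posterior concentration: (8.4, 14.8, 18.5, 8.5), total = 50.2.
Var[θ_j] = α_j(Σα−α_j)/((Σα)²(Σα+1)) = 18.5·31.7/(50.2²·51.2) = 0.004545.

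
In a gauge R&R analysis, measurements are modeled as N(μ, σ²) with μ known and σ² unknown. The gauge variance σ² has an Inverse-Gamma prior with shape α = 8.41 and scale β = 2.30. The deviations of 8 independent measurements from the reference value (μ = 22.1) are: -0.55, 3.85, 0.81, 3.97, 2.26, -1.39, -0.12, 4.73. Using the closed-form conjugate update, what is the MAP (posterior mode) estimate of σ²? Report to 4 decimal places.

2.4448

With known mean μ and an Inverse-Gamma(α, β) prior on σ², the Normal likelihood is conjugate: posterior is Inv-Gamma(α + n/2, β + Σ(xᵢ−μ)²/2).
Σ(xᵢ−μ)² = (-0.55)² + (3.85)² + (0.81)² + (3.97)² + (2.26)² + (-1.39)² + (-0.12)² + (4.73)² = 60.9690.
Posterior: Inv-Gamma(8.41 + 8/2, 2.30 + 60.9690/2) = Inv-Gamma(12.41, 32.78450).
Mode = β/(α+1) = 32.78450/13.41 = 2.4448.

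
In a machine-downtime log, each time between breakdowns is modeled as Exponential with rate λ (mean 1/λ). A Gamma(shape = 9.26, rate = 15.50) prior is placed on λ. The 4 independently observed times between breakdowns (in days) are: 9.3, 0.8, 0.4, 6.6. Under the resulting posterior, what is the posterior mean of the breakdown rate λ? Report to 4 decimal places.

With a Gamma(shape α, rate β) prior on the exponential rate λ, the posterior after n observations with total T = Σxᵢ is Gamma(α+n, β+T).
Sum of observations T = 17.1 days; n = 4.
Posterior: Gamma(9.26+4, 15.50+17.1) = Gamma(13.26, 32.60).
Posterior mean of λ = α/β = 13.26/32.60 = 0.4067.

0.4067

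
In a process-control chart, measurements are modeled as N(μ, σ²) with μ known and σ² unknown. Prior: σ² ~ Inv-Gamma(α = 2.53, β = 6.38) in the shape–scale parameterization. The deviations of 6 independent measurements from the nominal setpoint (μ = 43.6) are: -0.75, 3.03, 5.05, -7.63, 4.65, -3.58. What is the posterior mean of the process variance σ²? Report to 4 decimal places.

With known mean μ and an Inverse-Gamma(α, β) prior on σ², the Normal likelihood is conjugate: posterior is Inv-Gamma(α + n/2, β + Σ(xᵢ−μ)²/2).
Σ(xᵢ−μ)² = (-0.75)² + (3.03)² + (5.05)² + (-7.63)² + (4.65)² + (-3.58)² = 127.9017.
Posterior: Inv-Gamma(2.53 + 6/2, 6.38 + 127.9017/2) = Inv-Gamma(5.53, 70.33085).
E[σ²|data] = β/(α−1) = 70.33085/4.53 = 15.5256.

15.5256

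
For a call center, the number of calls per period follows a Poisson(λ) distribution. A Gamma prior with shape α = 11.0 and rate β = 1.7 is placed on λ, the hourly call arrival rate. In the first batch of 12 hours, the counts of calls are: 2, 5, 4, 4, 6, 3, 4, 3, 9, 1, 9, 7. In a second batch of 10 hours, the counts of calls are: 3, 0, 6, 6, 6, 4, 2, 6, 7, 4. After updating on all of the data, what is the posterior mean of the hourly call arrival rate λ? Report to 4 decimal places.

With a Gamma(shape α, rate β) prior, the Poisson likelihood is conjugate: the posterior is Gamma(α + ΣXᵢ, β + n).
Batch 1: sum of counts S = 57 over n = 12 hours.
After batch 1: Gamma(α+S, β+n) = Gamma(11.0+57, 1.7+12) = Gamma(68.0, 13.7).
Batch 2: sum of counts S = 44 over n = 10 hours.
After batch 2: Gamma(α+S, β+n) = Gamma(68.0+44, 13.7+10) = Gamma(112.0, 23.7).
Posterior mean = α/β = 112.0/23.7 = 4.7257.

4.7257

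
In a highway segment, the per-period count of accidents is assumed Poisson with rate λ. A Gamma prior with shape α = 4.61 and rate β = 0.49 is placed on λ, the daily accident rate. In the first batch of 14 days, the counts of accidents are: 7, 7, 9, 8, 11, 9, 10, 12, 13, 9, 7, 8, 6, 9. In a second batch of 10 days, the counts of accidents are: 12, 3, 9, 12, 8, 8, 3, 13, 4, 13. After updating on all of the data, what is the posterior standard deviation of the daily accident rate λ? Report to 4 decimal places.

With a Gamma(shape α, rate β) prior, the Poisson likelihood is conjugate: the posterior is Gamma(α + ΣXᵢ, β + n).
Batch 1: sum of counts S = 125 over n = 14 days.
After batch 1: Gamma(α+S, β+n) = Gamma(4.61+125, 0.49+14) = Gamma(129.61, 14.49).
Batch 2: sum of counts S = 85 over n = 10 days.
After batch 2: Gamma(α+S, β+n) = Gamma(129.61+85, 14.49+10) = Gamma(214.61, 24.49).
SD = √α/β = √214.61/24.49 = 0.5982.

0.5982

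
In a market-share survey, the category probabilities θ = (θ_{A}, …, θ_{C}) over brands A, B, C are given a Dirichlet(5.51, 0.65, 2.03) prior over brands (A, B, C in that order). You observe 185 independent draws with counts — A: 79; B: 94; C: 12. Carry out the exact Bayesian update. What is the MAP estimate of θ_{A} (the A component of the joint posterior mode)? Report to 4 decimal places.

The Dirichlet prior is conjugate to the Multinomial likelihood: each posterior αⱼ = prior αⱼ + observed count nⱼ.
Posterior concentration: (84.51, 94.65, 14.03), total = 193.19.
Joint mode component: (α_{A}−1)/(Σα−K) = 83.51/190.19 = 0.4391.

0.4391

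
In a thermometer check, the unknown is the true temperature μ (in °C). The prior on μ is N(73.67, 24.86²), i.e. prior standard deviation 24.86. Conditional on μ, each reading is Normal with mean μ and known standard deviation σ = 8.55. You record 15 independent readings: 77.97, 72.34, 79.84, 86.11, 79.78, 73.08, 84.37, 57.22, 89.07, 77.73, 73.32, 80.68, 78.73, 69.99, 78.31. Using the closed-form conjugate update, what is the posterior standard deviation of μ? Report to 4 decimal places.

2.1989

For Normal data with known variance σ², a Normal(μ₀, σ₀²) prior on μ is conjugate. Posterior precision = 1/σ₀² + n/σ²; posterior mean is the precision-weighted average of μ₀ and x̄.
σ₀² = 24.86² = 618.0196, σ² = 8.55² = 73.1025; σ² + n·σ₀² = 73.1025 + 15·618.0196 = 9343.3965.
Posterior precision = 1/σ₀² + n/σ² = 1/618.0196 + 15/73.1025 = (σ² + n·σ₀²)/(σ₀²σ²) = 9343.3965/(618.0196·73.1025); posterior variance σₙ² = σ₀²σ²/(σ² + n·σ₀²) = 618.0196·73.1025/9343.3965 = 4.835370.
Posterior SD = √σₙ² = √(618.0196·73.1025/9343.3965) = 2.1989.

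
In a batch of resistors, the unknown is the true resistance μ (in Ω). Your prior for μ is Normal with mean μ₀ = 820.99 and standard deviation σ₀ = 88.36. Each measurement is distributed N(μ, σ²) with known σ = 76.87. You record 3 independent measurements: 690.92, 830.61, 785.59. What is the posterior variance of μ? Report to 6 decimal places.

1572.864865

For Normal data with known variance σ², a Normal(μ₀, σ₀²) prior on μ is conjugate. Posterior precision = 1/σ₀² + n/σ²; posterior mean is the precision-weighted average of μ₀ and x̄.
σ₀² = 88.36² = 7807.4896, σ² = 76.87² = 5908.9969; σ² + n·σ₀² = 5908.9969 + 3·7807.4896 = 29331.4657.
Posterior precision = 1/σ₀² + n/σ² = 1/7807.4896 + 3/5908.9969 = (σ² + n·σ₀²)/(σ₀²σ²) = 29331.4657/(7807.4896·5908.9969); posterior variance σₙ² = σ₀²σ²/(σ² + n·σ₀²) = 7807.4896·5908.9969/29331.4657 = 1572.864865.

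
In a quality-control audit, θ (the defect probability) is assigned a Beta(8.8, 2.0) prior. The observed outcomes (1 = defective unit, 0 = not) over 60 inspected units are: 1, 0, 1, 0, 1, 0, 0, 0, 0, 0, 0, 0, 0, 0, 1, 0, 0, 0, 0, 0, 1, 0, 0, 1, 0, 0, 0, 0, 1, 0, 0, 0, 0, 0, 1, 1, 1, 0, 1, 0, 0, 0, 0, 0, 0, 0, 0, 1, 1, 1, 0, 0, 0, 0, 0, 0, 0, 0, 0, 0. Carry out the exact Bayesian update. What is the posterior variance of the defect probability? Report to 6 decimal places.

0.003041

The Beta prior is conjugate to a Binomial/Bernoulli likelihood; the update adds successes to α and failures to β.
Posterior: Beta(α+k, β+n−k) = Beta(8.8+14, 2.0+46) = Beta(22.8, 48.0).
Var = αβ/((α+β)²(α+β+1)) = 22.8·48.0/(70.8²·71.8) = 0.003041.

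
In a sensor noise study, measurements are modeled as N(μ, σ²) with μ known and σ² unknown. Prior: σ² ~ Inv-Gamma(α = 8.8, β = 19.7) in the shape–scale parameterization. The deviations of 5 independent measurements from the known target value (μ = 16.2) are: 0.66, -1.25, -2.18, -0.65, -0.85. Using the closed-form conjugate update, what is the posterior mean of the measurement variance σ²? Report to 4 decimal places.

2.2959

With known mean μ and an Inverse-Gamma(α, β) prior on σ², the Normal likelihood is conjugate: posterior is Inv-Gamma(α + n/2, β + Σ(xᵢ−μ)²/2).
Σ(xᵢ−μ)² = (0.66)² + (-1.25)² + (-2.18)² + (-0.65)² + (-0.85)² = 7.8955.
Posterior: Inv-Gamma(8.8 + 5/2, 19.7 + 7.8955/2) = Inv-Gamma(11.30, 23.64775).
E[σ²|data] = β/(α−1) = 23.64775/10.30 = 2.2959.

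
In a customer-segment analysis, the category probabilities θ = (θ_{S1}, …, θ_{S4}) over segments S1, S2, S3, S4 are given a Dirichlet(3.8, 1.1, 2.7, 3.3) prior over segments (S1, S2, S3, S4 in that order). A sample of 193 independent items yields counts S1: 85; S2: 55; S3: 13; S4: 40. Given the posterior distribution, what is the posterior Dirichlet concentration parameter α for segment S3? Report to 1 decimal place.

The Dirichlet prior is conjugate to the Multinomial likelihood: each posterior αⱼ = prior αⱼ + observed count nⱼ.
Posterior concentration: (88.8, 56.1, 15.7, 43.3), total = 203.9.
α_{S3} = 2.7 + 13 = 15.7.

15.7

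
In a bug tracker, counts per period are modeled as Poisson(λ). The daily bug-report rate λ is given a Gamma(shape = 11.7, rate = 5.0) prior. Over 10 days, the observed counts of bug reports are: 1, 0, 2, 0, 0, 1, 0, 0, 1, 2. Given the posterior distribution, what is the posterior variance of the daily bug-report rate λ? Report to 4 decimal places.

0.0831

With a Gamma(shape α, rate β) prior, the Poisson likelihood is conjugate: the posterior is Gamma(α + ΣXᵢ, β + n).
Sum of counts S = 7 over n = 10 days.
Posterior: Gamma(α+S, β+n) = Gamma(11.7+7, 5.0+10) = Gamma(18.7, 15.0).
Var = α/β² = 18.7/15.0² = 0.0831.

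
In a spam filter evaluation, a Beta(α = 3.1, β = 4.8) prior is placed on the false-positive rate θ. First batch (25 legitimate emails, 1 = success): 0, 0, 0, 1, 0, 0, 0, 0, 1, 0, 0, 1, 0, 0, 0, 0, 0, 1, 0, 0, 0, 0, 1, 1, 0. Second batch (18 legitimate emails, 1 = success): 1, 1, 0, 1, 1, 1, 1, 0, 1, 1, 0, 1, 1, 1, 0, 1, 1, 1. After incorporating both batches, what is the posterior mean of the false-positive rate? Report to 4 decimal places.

The Beta prior is conjugate to a Binomial/Bernoulli likelihood; the update adds successes to α and failures to β.
After batch 1: Beta(3.1+6, 4.8+19) = Beta(9.1, 23.8).
After batch 2: Beta(9.1+14, 23.8+4) = Beta(23.1, 27.8).
Posterior mean = α/(α+β) = 23.1/50.9 = 0.4538.

0.4538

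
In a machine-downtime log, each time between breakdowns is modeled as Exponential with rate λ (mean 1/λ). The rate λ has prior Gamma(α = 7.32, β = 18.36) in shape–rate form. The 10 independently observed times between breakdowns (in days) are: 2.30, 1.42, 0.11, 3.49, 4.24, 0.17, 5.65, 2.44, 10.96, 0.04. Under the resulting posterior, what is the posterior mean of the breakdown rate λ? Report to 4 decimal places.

0.3522

With a Gamma(shape α, rate β) prior on the exponential rate λ, the posterior after n observations with total T = Σxᵢ is Gamma(α+n, β+T).
Sum of observations T = 30.82 days; n = 10.
Posterior: Gamma(7.32+10, 18.36+30.82) = Gamma(17.32, 49.18).
Posterior mean of λ = α/β = 17.32/49.18 = 0.3522.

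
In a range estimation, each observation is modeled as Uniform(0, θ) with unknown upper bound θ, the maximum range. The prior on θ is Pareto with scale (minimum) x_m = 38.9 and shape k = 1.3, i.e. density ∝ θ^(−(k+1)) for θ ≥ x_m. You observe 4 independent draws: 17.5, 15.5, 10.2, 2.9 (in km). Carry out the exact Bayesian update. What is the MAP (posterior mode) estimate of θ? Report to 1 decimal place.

A Pareto(scale x_m, shape k) prior on the upper bound θ of Uniform(0, θ) is conjugate: posterior is Pareto(max(x_m, max xᵢ), k + n).
Sample maximum = 17.5; prior scale x_m = 38.9 → posterior scale = max = 38.9.
Posterior shape = 1.3 + 4 = 5.3.
The Pareto density is decreasing on [x_m, ∞), so the mode is x_m = 38.9.

38.9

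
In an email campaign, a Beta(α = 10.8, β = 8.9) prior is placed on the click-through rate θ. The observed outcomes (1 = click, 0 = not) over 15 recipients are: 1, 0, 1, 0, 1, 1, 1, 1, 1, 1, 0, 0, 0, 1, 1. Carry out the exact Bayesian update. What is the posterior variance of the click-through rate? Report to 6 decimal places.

The Beta prior is conjugate to a Binomial/Bernoulli likelihood; the update adds successes to α and failures to β.
Posterior: Beta(α+k, β+n−k) = Beta(10.8+10, 8.9+5) = Beta(20.8, 13.9).
Var = αβ/((α+β)²(α+β+1)) = 20.8·13.9/(34.7²·35.7) = 0.006726.

0.006726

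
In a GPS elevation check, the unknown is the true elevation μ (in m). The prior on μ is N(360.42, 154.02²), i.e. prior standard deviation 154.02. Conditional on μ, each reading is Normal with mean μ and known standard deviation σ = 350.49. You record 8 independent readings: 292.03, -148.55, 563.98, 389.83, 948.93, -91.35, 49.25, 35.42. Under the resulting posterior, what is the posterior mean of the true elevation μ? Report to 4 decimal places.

296.3895

For Normal data with known variance σ², a Normal(μ₀, σ₀²) prior on μ is conjugate. Posterior precision = 1/σ₀² + n/σ²; posterior mean is the precision-weighted average of μ₀ and x̄.
Σxᵢ = 292.03 + (-148.55) + 563.98 + 389.83 + 948.93 + (-91.35) + 49.25 + 35.42 = 2039.54, so n·x̄ = 2039.54.
σ₀² = 154.02² = 23722.1604, σ² = 350.49² = 122843.2401; σ² + n·σ₀² = 122843.2401 + 8·23722.1604 = 312620.5233.
Posterior mean = (μ₀/σ₀² + n·x̄/σ²)/(1/σ₀² + n/σ²) = (σ²·μ₀ + σ₀²·n·x̄)/(σ² + n·σ₀²) = (122843.2401·360.42 + 23722.1604·2039.54)/312620.5233 = 92657455.619058/312620.5233 = 296.3895.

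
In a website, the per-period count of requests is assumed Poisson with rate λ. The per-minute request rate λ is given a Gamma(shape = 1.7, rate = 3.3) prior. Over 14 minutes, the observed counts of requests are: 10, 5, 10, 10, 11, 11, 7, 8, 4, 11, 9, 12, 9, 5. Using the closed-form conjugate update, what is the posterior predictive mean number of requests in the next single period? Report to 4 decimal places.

With a Gamma(shape α, rate β) prior, the Poisson likelihood is conjugate: the posterior is Gamma(α + ΣXᵢ, β + n).
Sum of counts S = 122 over n = 14 minutes.
Posterior: Gamma(α+S, β+n) = Gamma(1.7+122, 3.3+14) = Gamma(123.7, 17.3).
The predictive distribution for one future period is NegBinom with mean α/β = 7.1503.

7.1503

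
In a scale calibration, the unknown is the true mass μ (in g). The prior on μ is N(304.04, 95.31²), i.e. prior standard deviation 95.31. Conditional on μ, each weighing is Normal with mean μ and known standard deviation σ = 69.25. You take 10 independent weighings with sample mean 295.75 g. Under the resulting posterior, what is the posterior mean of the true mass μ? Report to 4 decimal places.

For Normal data with known variance σ², a Normal(μ₀, σ₀²) prior on μ is conjugate. Posterior precision = 1/σ₀² + n/σ²; posterior mean is the precision-weighted average of μ₀ and x̄.
n·x̄ = 10·295.75 = 2957.5.
σ₀² = 95.31² = 9083.9961, σ² = 69.25² = 4795.5625; σ² + n·σ₀² = 4795.5625 + 10·9083.9961 = 95635.5235.
Posterior mean = (μ₀/σ₀² + n·x̄/σ²)/(1/σ₀² + n/σ²) = (σ²·μ₀ + σ₀²·n·x̄)/(σ² + n·σ₀²) = (4795.5625·304.04 + 9083.9961·2957.5)/95635.5235 = 28323961.28825/95635.5235 = 296.1657.

296.1657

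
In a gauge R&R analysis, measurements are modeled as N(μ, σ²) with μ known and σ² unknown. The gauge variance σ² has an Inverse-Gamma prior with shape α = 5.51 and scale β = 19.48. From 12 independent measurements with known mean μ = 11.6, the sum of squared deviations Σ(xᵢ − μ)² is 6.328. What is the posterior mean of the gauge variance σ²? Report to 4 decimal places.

With known mean μ and an Inverse-Gamma(α, β) prior on σ², the Normal likelihood is conjugate: posterior is Inv-Gamma(α + n/2, β + Σ(xᵢ−μ)²/2).
Posterior: Inv-Gamma(5.51 + 12/2, 19.48 + 6.328/2) = Inv-Gamma(11.51, 22.6440).
E[σ²|data] = β/(α−1) = 22.6440/10.51 = 2.1545.

2.1545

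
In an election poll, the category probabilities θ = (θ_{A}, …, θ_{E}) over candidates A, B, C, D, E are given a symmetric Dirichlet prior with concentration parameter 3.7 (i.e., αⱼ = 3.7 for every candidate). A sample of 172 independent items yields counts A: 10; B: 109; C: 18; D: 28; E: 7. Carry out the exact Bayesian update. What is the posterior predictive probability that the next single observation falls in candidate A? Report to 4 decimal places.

0.0719

The Dirichlet prior is conjugate to the Multinomial likelihood: each posterior αⱼ = prior αⱼ + observed count nⱼ.
Posterior concentration: (13.7, 112.7, 21.7, 31.7, 10.7), total = 190.5.
P(next = A | data) = α_{A}/Σα = 0.0719.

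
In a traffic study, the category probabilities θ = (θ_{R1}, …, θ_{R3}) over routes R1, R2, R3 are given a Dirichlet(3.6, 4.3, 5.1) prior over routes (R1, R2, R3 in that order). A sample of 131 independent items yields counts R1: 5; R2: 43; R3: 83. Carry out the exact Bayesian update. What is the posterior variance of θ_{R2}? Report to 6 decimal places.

0.001521

The Dirichlet prior is conjugate to the Multinomial likelihood: each posterior αⱼ = prior αⱼ + observed count nⱼ.
Posterior concentration: (8.6, 47.3, 88.1), total = 144.0.
Var[θ_j] = α_j(Σα−α_j)/((Σα)²(Σα+1)) = 47.3·96.7/(144.0²·145.0) = 0.001521.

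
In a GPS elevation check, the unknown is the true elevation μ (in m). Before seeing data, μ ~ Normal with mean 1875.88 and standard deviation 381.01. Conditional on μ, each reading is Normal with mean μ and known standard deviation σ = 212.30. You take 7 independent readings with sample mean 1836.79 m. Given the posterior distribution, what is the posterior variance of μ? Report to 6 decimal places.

6165.302164

For Normal data with known variance σ², a Normal(μ₀, σ₀²) prior on μ is conjugate. Posterior precision = 1/σ₀² + n/σ²; posterior mean is the precision-weighted average of μ₀ and x̄.
σ₀² = 381.01² = 145168.6201, σ² = 212.30² = 45071.29; σ² + n·σ₀² = 45071.29 + 7·145168.6201 = 1061251.6307.
Posterior precision = 1/σ₀² + n/σ² = 1/145168.6201 + 7/45071.29 = (σ² + n·σ₀²)/(σ₀²σ²) = 1061251.6307/(145168.6201·45071.29); posterior variance σₙ² = σ₀²σ²/(σ² + n·σ₀²) = 145168.6201·45071.29/1061251.6307 = 6165.302164.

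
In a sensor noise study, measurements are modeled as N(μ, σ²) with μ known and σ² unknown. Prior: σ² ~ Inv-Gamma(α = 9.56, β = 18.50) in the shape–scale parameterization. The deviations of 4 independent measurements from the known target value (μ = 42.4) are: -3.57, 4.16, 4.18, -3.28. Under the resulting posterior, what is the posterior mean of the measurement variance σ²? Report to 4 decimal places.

With known mean μ and an Inverse-Gamma(α, β) prior on σ², the Normal likelihood is conjugate: posterior is Inv-Gamma(α + n/2, β + Σ(xᵢ−μ)²/2).
Σ(xᵢ−μ)² = (-3.57)² + (4.16)² + (4.18)² + (-3.28)² = 58.2813.
Posterior: Inv-Gamma(9.56 + 4/2, 18.50 + 58.2813/2) = Inv-Gamma(11.56, 47.64065).
E[σ²|data] = β/(α−1) = 47.64065/10.56 = 4.5114.

4.5114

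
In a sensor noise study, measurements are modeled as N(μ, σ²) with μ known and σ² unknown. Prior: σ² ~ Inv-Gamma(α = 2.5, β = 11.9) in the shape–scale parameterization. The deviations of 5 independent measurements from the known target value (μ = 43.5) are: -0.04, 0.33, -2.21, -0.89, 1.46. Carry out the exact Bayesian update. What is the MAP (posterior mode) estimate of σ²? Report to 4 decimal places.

With known mean μ and an Inverse-Gamma(α, β) prior on σ², the Normal likelihood is conjugate: posterior is Inv-Gamma(α + n/2, β + Σ(xᵢ−μ)²/2).
Σ(xᵢ−μ)² = (-0.04)² + (0.33)² + (-2.21)² + (-0.89)² + (1.46)² = 7.9183.
Posterior: Inv-Gamma(2.5 + 5/2, 11.9 + 7.9183/2) = Inv-Gamma(5.00, 15.85915).
Mode = β/(α+1) = 15.85915/6.00 = 2.6432.

2.6432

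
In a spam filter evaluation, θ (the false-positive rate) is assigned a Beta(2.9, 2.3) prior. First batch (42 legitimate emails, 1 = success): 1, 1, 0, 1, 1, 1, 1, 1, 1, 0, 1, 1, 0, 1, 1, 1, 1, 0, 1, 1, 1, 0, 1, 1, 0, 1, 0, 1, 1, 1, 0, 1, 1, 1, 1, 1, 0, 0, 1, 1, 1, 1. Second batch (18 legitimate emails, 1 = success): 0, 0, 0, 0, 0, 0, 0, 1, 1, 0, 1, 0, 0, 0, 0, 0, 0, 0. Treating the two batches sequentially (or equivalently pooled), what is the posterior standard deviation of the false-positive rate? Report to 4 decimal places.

The Beta prior is conjugate to a Binomial/Bernoulli likelihood; the update adds successes to α and failures to β.
After batch 1: Beta(2.9+32, 2.3+10) = Beta(34.9, 12.3).
After batch 2: Beta(34.9+3, 12.3+15) = Beta(37.9, 27.3).
Var = αβ/((α+β)²(α+β+1)) = 37.9·27.3/(65.2²·66.2) = 0.00367662; SD = √0.00367662 = 0.0606.

0.0606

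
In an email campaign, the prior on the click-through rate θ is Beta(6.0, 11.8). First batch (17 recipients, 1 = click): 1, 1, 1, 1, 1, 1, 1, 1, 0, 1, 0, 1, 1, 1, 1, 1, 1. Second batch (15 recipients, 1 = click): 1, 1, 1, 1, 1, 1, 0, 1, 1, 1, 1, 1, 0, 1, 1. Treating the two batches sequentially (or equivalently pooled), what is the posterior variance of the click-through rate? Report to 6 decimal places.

0.004264

The Beta prior is conjugate to a Binomial/Bernoulli likelihood; the update adds successes to α and failures to β.
After batch 1: Beta(6.0+15, 11.8+2) = Beta(21.0, 13.8).
After batch 2: Beta(21.0+13, 13.8+2) = Beta(34.0, 15.8).
Var = αβ/((α+β)²(α+β+1)) = 34.0·15.8/(49.8²·50.8) = 0.004264.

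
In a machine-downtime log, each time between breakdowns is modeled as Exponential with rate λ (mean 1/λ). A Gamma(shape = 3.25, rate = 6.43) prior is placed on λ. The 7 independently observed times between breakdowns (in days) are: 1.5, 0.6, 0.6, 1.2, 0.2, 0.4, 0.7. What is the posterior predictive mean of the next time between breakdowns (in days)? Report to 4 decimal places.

1.2573

With a Gamma(shape α, rate β) prior on the exponential rate λ, the posterior after n observations with total T = Σxᵢ is Gamma(α+n, β+T).
Sum of observations T = 5.2 days; n = 7.
Posterior: Gamma(3.25+7, 6.43+5.2) = Gamma(10.25, 11.63).
The predictive distribution for the next observation is Lomax; its mean is β/(α−1) = 11.63/9.25 = 1.2573.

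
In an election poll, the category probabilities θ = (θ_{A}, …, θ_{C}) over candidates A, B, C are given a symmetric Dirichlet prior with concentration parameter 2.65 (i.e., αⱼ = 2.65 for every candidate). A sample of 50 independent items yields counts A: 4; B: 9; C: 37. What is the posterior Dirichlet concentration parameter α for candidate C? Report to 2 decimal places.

39.65

The Dirichlet prior is conjugate to the Multinomial likelihood: each posterior αⱼ = prior αⱼ + observed count nⱼ.
Posterior concentration: (6.65, 11.65, 39.65), total = 57.95.
α_{C} = 2.65 + 37 = 39.65.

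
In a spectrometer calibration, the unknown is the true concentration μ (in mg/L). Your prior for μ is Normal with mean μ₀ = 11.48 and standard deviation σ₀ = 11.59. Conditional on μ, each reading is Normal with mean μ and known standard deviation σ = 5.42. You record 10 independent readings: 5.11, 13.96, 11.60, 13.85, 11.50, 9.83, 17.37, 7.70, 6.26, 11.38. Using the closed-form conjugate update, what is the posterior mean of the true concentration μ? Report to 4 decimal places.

For Normal data with known variance σ², a Normal(μ₀, σ₀²) prior on μ is conjugate. Posterior precision = 1/σ₀² + n/σ²; posterior mean is the precision-weighted average of μ₀ and x̄.
Σxᵢ = 5.11 + 13.96 + 11.60 + 13.85 + 11.50 + 9.83 + 17.37 + 7.70 + 6.26 + 11.38 = 108.56, so n·x̄ = 108.56.
σ₀² = 11.59² = 134.3281, σ² = 5.42² = 29.3764; σ² + n·σ₀² = 29.3764 + 10·134.3281 = 1372.6574.
Posterior mean = (μ₀/σ₀² + n·x̄/σ²)/(1/σ₀² + n/σ²) = (σ²·μ₀ + σ₀²·n·x̄)/(σ² + n·σ₀²) = (29.3764·11.48 + 134.3281·108.56)/1372.6574 = 14919.899608/1372.6574 = 10.8694.

10.8694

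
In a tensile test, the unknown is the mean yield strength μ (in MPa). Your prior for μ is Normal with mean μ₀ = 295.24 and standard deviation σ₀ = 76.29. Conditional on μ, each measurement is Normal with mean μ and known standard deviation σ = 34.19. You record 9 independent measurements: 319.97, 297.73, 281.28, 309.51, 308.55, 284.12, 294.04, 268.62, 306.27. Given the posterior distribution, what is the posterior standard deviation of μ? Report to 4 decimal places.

11.2716

For Normal data with known variance σ², a Normal(μ₀, σ₀²) prior on μ is conjugate. Posterior precision = 1/σ₀² + n/σ²; posterior mean is the precision-weighted average of μ₀ and x̄.
σ₀² = 76.29² = 5820.1641, σ² = 34.19² = 1168.9561; σ² + n·σ₀² = 1168.9561 + 9·5820.1641 = 53550.433.
Posterior precision = 1/σ₀² + n/σ² = 1/5820.1641 + 9/1168.9561 = (σ² + n·σ₀²)/(σ₀²σ²) = 53550.433/(5820.1641·1168.9561); posterior variance σₙ² = σ₀²σ²/(σ² + n·σ₀²) = 5820.1641·1168.9561/53550.433 = 127.048764.
Posterior SD = √σₙ² = √(5820.1641·1168.9561/53550.433) = 11.2716.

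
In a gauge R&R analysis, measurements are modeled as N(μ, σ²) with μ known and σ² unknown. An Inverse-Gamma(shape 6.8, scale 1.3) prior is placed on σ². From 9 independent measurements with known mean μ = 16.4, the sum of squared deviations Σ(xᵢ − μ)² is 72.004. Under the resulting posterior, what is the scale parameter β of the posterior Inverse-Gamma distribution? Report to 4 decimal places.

37.3020

With known mean μ and an Inverse-Gamma(α, β) prior on σ², the Normal likelihood is conjugate: posterior is Inv-Gamma(α + n/2, β + Σ(xᵢ−μ)²/2).
Posterior: Inv-Gamma(6.8 + 9/2, 1.3 + 72.004/2) = Inv-Gamma(11.30, 37.3020).
Posterior β = 37.3020.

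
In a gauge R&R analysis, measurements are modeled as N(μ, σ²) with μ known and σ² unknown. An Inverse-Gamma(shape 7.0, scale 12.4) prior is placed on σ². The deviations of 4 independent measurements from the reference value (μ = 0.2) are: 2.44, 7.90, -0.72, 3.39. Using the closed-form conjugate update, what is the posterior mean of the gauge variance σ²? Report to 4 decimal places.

6.5734

With known mean μ and an Inverse-Gamma(α, β) prior on σ², the Normal likelihood is conjugate: posterior is Inv-Gamma(α + n/2, β + Σ(xᵢ−μ)²/2).
Σ(xᵢ−μ)² = (2.44)² + (7.90)² + (-0.72)² + (3.39)² = 80.3741.
Posterior: Inv-Gamma(7.0 + 4/2, 12.4 + 80.3741/2) = Inv-Gamma(9.00, 52.58705).
E[σ²|data] = β/(α−1) = 52.58705/8.00 = 6.5734.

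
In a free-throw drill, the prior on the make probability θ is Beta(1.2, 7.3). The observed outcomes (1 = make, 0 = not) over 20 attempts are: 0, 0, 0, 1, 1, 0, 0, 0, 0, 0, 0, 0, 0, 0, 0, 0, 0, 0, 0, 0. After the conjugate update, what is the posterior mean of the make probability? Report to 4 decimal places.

0.1123

The Beta prior is conjugate to a Binomial/Bernoulli likelihood; the update adds successes to α and failures to β.
Posterior: Beta(α+k, β+n−k) = Beta(1.2+2, 7.3+18) = Beta(3.2, 25.3).
Posterior mean = α/(α+β) = 3.2/28.5 = 0.1123.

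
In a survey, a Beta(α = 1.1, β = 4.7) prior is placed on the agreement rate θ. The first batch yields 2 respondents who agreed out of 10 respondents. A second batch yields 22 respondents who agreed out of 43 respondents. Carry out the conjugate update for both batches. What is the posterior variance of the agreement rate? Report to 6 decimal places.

The Beta prior is conjugate to a Binomial/Bernoulli likelihood; the update adds successes to α and failures to β.
After batch 1: Beta(1.1+2, 4.7+8) = Beta(3.1, 12.7).
After batch 2: Beta(3.1+22, 12.7+21) = Beta(25.1, 33.7).
Var = αβ/((α+β)²(α+β+1)) = 25.1·33.7/(58.8²·59.8) = 0.004091.

0.004091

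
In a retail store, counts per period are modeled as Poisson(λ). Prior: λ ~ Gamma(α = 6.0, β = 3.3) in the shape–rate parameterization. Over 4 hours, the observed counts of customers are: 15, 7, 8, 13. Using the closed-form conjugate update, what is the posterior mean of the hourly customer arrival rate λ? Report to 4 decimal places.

With a Gamma(shape α, rate β) prior, the Poisson likelihood is conjugate: the posterior is Gamma(α + ΣXᵢ, β + n).
Sum of counts S = 43 over n = 4 hours.
Posterior: Gamma(α+S, β+n) = Gamma(6.0+43, 3.3+4) = Gamma(49.0, 7.3).
Posterior mean = α/β = 49.0/7.3 = 6.7123.

6.7123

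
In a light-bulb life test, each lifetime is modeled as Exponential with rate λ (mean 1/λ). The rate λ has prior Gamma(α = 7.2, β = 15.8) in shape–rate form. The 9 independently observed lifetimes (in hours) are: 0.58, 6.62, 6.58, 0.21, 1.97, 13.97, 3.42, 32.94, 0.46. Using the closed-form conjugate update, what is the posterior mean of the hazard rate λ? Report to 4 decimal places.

With a Gamma(shape α, rate β) prior on the exponential rate λ, the posterior after n observations with total T = Σxᵢ is Gamma(α+n, β+T).
Sum of observations T = 66.75 hours; n = 9.
Posterior: Gamma(7.2+9, 15.8+66.75) = Gamma(16.2, 82.55).
Posterior mean of λ = α/β = 16.2/82.55 = 0.1962.

0.1962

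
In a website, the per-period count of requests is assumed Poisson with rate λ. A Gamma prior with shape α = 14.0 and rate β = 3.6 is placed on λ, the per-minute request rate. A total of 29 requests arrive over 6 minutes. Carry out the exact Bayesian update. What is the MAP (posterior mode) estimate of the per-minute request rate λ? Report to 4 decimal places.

4.3750

With a Gamma(shape α, rate β) prior, the Poisson likelihood is conjugate: the posterior is Gamma(α + ΣXᵢ, β + n).
Posterior: Gamma(α+S, β+n) = Gamma(14.0+29, 3.6+6) = Gamma(43.0, 9.6).
Mode of Gamma(α,β) for α≥1 is (α−1)/β = 42.0/9.6 = 4.3750.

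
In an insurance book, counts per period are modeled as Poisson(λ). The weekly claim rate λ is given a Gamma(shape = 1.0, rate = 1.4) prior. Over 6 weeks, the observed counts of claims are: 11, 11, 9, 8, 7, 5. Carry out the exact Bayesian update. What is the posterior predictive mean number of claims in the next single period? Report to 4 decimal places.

With a Gamma(shape α, rate β) prior, the Poisson likelihood is conjugate: the posterior is Gamma(α + ΣXᵢ, β + n).
Sum of counts S = 51 over n = 6 weeks.
Posterior: Gamma(α+S, β+n) = Gamma(1.0+51, 1.4+6) = Gamma(52.0, 7.4).
The predictive distribution for one future period is NegBinom with mean α/β = 7.0270.

7.0270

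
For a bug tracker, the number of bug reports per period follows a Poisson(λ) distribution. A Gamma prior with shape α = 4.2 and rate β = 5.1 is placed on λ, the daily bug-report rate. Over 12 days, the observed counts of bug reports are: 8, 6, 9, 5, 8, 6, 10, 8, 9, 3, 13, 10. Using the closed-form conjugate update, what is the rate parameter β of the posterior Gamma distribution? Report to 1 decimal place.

With a Gamma(shape α, rate β) prior, the Poisson likelihood is conjugate: the posterior is Gamma(α + ΣXᵢ, β + n).
Sum of counts S = 95 over n = 12 days.
Posterior: Gamma(α+S, β+n) = Gamma(4.2+95, 5.1+12) = Gamma(99.2, 17.1).
Posterior β = 17.1.

17.1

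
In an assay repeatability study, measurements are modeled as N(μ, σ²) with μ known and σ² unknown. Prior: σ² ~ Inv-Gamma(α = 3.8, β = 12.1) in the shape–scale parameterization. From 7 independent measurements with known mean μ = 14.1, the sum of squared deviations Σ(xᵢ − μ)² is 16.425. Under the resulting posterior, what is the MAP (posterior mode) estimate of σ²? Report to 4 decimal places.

With known mean μ and an Inverse-Gamma(α, β) prior on σ², the Normal likelihood is conjugate: posterior is Inv-Gamma(α + n/2, β + Σ(xᵢ−μ)²/2).
Posterior: Inv-Gamma(3.8 + 7/2, 12.1 + 16.425/2) = Inv-Gamma(7.30, 20.3125).
Mode = β/(α+1) = 20.3125/8.30 = 2.4473.

2.4473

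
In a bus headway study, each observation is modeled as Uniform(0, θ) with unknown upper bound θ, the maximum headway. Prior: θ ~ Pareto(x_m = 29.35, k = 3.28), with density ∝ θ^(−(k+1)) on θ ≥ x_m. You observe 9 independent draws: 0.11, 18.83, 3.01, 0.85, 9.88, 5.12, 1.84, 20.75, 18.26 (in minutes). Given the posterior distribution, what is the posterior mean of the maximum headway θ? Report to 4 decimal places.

31.9520

A Pareto(scale x_m, shape k) prior on the upper bound θ of Uniform(0, θ) is conjugate: posterior is Pareto(max(x_m, max xᵢ), k + n).
Sample maximum = 20.75; prior scale x_m = 29.35 → posterior scale = max = 29.35.
Posterior shape = 3.28 + 9 = 12.28.
E[θ|data] = k·x_m/(k−1) = 12.28·29.35/11.28 = 31.9520.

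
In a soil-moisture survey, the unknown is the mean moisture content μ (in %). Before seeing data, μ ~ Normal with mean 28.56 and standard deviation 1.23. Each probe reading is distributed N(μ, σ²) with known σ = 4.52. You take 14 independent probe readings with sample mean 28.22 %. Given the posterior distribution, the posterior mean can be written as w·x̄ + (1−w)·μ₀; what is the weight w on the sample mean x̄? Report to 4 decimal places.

0.5090

For Normal data with known variance σ², a Normal(μ₀, σ₀²) prior on μ is conjugate. Posterior precision = 1/σ₀² + n/σ²; posterior mean is the precision-weighted average of μ₀ and x̄.
σ₀² = 1.23² = 1.5129, σ² = 4.52² = 20.4304. Prior precision 1/σ₀² = 1/1.5129; data precision n/σ² = 14/20.4304.
w = (n/σ²)/(1/σ₀² + n/σ²) = n·σ₀²/(σ² + n·σ₀²) = 14·1.5129/(20.4304 + 14·1.5129) = 21.1806/41.611 = 0.5090.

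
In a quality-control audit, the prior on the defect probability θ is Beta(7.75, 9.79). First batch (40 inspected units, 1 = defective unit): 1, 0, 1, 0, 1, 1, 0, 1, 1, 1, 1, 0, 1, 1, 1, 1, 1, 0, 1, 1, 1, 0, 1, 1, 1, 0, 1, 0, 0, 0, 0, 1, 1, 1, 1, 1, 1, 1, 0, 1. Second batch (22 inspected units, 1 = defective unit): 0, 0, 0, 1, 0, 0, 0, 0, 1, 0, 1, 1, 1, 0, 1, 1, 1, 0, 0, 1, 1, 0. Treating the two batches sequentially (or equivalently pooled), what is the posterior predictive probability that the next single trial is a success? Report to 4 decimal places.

The Beta prior is conjugate to a Binomial/Bernoulli likelihood; the update adds successes to α and failures to β.
After batch 1: Beta(7.75+28, 9.79+12) = Beta(35.75, 21.79).
After batch 2: Beta(35.75+10, 21.79+12) = Beta(45.75, 33.79).
For a single future Bernoulli trial, P(success | data) = α/(α+β) = 0.5752.

0.5752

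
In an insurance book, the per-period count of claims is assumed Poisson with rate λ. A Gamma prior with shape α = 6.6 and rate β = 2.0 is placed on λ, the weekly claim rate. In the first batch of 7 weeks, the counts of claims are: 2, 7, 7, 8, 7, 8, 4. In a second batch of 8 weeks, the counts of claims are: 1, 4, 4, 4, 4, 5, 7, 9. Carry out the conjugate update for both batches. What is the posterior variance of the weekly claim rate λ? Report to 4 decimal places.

With a Gamma(shape α, rate β) prior, the Poisson likelihood is conjugate: the posterior is Gamma(α + ΣXᵢ, β + n).
Batch 1: sum of counts S = 43 over n = 7 weeks.
After batch 1: Gamma(α+S, β+n) = Gamma(6.6+43, 2.0+7) = Gamma(49.6, 9.0).
Batch 2: sum of counts S = 38 over n = 8 weeks.
After batch 2: Gamma(α+S, β+n) = Gamma(49.6+38, 9.0+8) = Gamma(87.6, 17.0).
Var = α/β² = 87.6/17.0² = 0.3031.

0.3031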